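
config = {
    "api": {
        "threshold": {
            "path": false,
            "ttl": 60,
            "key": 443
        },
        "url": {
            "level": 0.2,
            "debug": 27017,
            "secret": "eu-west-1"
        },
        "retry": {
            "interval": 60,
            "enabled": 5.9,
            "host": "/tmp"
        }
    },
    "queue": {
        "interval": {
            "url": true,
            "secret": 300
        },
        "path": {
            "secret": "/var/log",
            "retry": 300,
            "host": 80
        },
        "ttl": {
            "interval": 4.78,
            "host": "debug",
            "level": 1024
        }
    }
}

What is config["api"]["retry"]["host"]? "/tmp"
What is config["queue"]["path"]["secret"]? "/var/log"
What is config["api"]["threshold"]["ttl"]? 60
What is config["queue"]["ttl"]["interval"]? 4.78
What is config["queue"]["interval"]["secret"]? 300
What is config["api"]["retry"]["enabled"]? 5.9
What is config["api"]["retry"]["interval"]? 60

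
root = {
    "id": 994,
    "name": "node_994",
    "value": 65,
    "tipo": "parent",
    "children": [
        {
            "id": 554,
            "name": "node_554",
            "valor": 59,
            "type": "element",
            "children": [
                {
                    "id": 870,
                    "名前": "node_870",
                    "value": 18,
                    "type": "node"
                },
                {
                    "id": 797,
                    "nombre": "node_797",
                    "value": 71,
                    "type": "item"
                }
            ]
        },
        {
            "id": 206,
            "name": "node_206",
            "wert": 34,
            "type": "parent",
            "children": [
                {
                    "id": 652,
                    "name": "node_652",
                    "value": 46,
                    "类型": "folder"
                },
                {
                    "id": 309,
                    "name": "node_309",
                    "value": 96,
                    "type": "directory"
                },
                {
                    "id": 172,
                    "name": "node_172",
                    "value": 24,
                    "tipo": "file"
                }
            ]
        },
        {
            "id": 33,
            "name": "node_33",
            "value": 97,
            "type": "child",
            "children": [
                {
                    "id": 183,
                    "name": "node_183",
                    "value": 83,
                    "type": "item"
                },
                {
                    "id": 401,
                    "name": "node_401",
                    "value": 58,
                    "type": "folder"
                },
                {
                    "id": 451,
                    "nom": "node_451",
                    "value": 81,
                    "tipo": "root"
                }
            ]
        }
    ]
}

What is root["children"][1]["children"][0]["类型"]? "folder"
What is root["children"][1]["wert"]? 34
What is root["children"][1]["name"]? "node_206"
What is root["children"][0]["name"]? "node_554"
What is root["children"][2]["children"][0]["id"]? 183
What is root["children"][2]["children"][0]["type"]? "item"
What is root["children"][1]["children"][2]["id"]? 172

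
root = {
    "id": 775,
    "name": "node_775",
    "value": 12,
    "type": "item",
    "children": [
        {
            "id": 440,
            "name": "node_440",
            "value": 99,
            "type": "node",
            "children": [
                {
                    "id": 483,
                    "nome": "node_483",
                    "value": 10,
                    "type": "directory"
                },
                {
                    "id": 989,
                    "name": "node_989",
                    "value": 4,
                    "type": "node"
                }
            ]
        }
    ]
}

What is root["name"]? "node_775"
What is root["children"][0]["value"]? 99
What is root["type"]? "item"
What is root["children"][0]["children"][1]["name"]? "node_989"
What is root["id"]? 775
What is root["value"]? 12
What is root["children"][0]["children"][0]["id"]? 483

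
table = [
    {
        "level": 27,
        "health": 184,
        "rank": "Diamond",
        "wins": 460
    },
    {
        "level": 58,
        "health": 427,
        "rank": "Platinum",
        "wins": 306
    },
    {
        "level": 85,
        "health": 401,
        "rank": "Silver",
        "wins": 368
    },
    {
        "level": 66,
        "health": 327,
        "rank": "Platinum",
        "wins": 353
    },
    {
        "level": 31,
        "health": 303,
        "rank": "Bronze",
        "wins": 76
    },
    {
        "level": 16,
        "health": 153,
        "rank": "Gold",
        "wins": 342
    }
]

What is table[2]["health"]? 401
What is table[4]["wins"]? 76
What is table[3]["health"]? 327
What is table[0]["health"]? 184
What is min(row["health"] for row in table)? 153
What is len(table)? 6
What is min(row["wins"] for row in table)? 76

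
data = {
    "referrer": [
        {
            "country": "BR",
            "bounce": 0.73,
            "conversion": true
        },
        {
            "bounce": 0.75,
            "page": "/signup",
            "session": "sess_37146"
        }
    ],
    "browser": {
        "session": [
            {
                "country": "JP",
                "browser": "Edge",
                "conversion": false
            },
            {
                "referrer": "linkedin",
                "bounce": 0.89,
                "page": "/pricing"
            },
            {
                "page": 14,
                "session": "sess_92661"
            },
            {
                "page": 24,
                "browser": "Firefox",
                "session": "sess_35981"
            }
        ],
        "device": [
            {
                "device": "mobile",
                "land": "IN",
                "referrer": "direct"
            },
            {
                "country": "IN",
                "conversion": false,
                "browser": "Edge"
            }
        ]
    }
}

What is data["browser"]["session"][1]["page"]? "/pricing"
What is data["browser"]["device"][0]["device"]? "mobile"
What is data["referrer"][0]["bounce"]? 0.73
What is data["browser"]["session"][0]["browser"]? "Edge"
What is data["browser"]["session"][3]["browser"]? "Firefox"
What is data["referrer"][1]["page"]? "/signup"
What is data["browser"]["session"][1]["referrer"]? "linkedin"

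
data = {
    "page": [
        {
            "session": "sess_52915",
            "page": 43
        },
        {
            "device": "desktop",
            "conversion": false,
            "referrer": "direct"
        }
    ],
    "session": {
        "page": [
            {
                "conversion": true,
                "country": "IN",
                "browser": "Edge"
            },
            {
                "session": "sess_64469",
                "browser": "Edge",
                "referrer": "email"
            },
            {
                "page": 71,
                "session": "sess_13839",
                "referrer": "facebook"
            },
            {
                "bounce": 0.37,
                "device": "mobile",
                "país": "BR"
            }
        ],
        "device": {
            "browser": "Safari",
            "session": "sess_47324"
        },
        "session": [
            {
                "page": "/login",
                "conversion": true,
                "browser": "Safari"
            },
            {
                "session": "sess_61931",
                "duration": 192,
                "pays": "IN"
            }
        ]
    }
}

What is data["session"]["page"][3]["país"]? "BR"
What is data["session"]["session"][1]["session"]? "sess_61931"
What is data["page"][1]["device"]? "desktop"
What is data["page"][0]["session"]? "sess_52915"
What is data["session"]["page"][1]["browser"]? "Edge"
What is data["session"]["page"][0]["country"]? "IN"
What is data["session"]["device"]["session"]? "sess_47324"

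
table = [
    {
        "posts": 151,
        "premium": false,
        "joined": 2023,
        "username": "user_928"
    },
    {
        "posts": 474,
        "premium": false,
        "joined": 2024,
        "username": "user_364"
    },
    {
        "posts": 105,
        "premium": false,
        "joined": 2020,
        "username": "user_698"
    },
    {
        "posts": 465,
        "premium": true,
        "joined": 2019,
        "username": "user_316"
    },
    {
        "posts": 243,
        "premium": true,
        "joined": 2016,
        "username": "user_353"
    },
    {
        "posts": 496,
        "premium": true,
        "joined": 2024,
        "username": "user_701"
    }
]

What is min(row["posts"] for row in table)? 105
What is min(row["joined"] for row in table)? 2016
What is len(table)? 6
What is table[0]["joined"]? 2023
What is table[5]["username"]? "user_701"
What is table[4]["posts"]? 243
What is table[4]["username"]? "user_353"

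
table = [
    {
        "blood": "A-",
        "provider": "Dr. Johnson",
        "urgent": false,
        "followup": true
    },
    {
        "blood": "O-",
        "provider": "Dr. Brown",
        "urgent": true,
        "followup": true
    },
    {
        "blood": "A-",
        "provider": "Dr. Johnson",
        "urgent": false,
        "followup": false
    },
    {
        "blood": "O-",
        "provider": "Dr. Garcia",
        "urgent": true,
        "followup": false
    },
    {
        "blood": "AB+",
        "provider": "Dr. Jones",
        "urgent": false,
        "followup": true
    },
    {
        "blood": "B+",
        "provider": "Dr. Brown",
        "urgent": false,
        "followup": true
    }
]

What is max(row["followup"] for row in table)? True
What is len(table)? 6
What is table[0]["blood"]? "A-"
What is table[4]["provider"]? "Dr. Jones"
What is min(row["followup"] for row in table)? False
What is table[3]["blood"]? "O-"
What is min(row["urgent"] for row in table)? False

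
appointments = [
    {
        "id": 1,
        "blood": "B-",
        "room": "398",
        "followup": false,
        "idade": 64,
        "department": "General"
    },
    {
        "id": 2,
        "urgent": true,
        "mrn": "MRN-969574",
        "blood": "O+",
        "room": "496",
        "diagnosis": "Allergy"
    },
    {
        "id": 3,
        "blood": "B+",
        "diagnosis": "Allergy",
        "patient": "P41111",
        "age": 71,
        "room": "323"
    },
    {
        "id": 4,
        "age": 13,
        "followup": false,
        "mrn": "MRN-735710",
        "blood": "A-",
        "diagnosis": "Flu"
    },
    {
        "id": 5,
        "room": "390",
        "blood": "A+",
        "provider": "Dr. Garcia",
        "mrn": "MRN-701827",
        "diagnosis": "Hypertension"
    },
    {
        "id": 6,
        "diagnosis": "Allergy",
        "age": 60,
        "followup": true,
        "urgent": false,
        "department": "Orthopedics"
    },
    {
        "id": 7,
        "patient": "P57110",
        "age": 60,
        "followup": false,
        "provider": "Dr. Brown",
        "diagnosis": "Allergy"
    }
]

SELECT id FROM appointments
[1, 2, 3, 4, 5, 6, 7]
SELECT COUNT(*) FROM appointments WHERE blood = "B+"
1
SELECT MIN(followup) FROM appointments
False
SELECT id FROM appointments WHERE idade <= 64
[1]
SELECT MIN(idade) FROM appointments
64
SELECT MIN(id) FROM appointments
1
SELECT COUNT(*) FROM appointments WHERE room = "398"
1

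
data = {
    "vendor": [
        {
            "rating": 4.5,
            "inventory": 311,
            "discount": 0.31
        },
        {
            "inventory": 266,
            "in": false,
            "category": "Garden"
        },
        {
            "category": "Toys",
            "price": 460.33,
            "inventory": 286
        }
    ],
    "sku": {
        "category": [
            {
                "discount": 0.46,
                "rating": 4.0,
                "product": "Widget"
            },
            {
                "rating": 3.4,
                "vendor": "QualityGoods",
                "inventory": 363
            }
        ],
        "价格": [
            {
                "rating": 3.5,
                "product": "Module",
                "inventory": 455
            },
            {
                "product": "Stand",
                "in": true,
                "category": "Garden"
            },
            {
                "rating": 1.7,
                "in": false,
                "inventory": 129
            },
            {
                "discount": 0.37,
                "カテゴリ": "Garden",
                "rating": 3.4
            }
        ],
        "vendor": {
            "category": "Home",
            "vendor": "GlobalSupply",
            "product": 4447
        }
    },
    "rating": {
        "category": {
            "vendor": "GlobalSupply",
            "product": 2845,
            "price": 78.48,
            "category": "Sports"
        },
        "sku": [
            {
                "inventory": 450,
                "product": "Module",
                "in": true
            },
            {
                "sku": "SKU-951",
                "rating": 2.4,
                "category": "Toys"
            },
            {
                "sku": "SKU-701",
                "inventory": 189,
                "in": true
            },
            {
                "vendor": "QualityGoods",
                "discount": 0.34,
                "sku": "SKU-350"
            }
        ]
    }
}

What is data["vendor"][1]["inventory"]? 266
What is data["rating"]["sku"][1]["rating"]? 2.4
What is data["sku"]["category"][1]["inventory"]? 363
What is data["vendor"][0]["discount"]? 0.31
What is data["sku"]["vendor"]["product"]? 4447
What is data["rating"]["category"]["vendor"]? "GlobalSupply"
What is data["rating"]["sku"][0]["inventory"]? 450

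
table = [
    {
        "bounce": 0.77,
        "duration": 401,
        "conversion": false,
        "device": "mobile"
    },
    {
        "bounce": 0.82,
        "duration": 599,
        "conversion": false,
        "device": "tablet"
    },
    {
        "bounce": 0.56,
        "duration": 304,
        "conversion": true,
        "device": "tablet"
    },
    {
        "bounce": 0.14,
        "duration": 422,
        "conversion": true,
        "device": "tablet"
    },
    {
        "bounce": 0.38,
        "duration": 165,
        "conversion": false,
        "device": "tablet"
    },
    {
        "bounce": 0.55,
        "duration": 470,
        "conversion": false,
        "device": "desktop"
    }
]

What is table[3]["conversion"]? True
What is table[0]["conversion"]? False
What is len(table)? 6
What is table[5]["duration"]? 470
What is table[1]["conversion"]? False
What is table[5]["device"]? "desktop"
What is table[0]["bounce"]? 0.77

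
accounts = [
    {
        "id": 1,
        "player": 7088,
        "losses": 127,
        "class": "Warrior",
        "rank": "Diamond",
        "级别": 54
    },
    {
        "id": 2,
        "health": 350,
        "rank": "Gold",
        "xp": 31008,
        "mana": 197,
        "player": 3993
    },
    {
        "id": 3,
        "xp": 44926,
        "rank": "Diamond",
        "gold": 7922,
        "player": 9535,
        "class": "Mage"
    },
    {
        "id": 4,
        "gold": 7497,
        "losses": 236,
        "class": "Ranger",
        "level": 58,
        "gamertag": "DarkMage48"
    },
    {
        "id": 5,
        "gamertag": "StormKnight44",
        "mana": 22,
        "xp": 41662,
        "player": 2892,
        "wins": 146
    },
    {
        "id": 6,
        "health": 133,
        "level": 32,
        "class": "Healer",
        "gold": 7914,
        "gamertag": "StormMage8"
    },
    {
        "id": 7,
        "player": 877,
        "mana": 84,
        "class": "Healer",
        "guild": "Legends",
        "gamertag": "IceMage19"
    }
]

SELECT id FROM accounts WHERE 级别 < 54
[]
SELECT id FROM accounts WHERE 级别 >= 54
[1]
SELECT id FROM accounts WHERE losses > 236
[]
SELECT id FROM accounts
[1, 2, 3, 4, 5, 6, 7]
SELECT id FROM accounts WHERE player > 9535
[]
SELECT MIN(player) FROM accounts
877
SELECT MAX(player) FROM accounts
9535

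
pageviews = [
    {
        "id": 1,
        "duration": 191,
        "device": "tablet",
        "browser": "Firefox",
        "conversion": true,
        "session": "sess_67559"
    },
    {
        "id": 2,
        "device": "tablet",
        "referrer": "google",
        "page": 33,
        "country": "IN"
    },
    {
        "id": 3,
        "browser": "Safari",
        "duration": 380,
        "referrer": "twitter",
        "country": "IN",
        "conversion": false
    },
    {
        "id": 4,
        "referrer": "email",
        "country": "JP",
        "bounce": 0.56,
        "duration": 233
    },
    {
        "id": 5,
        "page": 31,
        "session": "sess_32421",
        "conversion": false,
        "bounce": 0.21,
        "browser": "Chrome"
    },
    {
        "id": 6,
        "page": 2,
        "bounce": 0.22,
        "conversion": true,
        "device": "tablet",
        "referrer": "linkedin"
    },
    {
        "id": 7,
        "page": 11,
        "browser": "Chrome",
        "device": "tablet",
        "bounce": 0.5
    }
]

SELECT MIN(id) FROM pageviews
1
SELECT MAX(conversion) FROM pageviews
True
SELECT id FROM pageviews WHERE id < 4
[1, 2, 3]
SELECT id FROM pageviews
[1, 2, 3, 4, 5, 6, 7]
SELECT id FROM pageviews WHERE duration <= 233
[1, 4]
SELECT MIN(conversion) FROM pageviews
False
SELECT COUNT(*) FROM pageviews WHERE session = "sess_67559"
1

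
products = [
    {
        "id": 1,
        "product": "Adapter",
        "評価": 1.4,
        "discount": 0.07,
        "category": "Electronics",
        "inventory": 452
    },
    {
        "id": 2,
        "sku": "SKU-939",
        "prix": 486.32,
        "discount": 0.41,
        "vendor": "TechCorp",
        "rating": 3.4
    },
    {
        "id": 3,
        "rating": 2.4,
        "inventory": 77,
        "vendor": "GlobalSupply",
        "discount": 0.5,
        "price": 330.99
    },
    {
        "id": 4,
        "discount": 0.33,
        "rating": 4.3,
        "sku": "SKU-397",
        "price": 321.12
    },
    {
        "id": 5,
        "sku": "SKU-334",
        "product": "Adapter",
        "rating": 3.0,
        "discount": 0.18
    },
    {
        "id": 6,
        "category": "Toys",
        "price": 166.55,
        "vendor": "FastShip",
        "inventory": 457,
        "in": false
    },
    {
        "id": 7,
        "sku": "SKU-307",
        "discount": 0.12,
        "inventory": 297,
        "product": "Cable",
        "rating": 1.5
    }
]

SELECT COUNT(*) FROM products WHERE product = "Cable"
1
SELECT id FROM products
[1, 2, 3, 4, 5, 6, 7]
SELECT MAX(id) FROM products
7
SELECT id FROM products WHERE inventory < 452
[3, 7]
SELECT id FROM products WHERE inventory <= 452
[1, 3, 7]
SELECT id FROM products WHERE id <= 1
[1]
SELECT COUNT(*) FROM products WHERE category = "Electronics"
1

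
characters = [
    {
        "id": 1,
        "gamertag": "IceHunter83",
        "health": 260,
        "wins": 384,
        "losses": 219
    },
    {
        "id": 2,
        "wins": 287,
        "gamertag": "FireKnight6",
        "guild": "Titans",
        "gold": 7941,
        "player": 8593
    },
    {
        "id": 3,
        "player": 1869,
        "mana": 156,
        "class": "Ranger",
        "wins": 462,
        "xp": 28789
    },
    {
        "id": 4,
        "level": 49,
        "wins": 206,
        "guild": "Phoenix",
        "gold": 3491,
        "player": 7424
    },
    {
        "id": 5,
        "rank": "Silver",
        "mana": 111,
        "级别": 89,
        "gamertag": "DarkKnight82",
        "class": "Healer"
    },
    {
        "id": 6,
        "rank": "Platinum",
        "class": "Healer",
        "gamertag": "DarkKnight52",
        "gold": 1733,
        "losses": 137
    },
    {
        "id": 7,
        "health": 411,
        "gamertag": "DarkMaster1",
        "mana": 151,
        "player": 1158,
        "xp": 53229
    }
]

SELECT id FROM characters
[1, 2, 3, 4, 5, 6, 7]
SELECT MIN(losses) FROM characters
137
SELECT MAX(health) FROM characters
411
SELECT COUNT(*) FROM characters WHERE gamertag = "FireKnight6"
1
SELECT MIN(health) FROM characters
260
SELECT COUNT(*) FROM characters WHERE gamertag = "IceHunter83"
1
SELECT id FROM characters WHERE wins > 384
[3]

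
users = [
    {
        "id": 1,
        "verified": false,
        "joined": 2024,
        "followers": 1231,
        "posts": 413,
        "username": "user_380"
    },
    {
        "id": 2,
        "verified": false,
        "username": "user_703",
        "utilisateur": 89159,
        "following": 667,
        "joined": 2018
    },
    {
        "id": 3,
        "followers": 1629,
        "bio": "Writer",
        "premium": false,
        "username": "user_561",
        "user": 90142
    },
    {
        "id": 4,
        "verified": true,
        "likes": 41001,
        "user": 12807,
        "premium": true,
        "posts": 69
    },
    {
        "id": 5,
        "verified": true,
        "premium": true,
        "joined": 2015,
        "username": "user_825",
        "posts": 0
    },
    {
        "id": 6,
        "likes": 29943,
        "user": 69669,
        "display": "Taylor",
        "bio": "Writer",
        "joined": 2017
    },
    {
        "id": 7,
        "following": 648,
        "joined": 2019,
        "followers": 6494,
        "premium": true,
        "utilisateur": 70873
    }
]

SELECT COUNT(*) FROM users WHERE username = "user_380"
1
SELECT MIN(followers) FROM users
1231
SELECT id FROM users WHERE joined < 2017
[5]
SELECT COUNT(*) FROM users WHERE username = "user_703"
1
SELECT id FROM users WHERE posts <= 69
[4, 5]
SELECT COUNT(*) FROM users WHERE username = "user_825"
1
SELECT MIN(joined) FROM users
2015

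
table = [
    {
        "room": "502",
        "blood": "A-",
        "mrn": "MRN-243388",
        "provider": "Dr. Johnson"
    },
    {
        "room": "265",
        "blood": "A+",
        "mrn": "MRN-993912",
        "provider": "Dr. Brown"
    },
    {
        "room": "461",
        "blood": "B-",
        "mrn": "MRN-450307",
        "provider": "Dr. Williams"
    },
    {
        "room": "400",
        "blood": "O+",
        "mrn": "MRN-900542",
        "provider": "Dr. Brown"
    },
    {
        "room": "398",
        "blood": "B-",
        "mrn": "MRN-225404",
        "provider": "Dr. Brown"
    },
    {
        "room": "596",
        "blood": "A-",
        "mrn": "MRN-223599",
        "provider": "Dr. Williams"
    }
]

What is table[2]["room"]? "461"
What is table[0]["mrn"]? "MRN-243388"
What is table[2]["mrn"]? "MRN-450307"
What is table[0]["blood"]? "A-"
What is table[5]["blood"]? "A-"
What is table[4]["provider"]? "Dr. Brown"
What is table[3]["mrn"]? "MRN-900542"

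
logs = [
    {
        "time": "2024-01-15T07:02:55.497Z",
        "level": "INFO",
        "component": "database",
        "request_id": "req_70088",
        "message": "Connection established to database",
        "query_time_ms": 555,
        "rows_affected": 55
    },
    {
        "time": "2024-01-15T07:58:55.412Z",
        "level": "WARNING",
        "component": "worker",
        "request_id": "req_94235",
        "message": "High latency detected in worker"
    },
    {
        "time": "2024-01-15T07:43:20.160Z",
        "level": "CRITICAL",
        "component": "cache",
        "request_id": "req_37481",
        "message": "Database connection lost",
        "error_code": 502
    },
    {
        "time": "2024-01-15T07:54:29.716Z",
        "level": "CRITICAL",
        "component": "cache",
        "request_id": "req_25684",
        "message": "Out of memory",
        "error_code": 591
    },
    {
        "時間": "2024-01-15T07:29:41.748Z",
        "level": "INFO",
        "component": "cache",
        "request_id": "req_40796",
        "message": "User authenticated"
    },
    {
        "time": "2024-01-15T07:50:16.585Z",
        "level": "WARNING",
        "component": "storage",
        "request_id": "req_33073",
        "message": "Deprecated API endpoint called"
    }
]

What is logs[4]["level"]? "INFO"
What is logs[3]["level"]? "CRITICAL"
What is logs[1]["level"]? "WARNING"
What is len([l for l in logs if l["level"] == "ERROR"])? 0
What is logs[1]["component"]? "worker"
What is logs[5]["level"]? "WARNING"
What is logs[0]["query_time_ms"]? 555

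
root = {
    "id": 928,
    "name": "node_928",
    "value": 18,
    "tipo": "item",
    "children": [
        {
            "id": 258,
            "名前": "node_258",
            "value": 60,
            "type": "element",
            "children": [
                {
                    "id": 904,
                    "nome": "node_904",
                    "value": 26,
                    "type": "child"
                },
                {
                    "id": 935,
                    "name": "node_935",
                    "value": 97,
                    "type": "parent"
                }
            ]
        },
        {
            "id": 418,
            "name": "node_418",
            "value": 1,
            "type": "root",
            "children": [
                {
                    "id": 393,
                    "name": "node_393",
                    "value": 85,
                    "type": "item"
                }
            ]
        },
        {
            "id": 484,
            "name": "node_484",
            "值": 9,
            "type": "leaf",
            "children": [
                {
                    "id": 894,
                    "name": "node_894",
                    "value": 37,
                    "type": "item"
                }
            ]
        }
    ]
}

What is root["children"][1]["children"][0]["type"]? "item"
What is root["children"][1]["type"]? "root"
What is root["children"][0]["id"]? 258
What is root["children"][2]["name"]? "node_484"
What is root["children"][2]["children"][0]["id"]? 894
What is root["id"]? 928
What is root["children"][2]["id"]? 484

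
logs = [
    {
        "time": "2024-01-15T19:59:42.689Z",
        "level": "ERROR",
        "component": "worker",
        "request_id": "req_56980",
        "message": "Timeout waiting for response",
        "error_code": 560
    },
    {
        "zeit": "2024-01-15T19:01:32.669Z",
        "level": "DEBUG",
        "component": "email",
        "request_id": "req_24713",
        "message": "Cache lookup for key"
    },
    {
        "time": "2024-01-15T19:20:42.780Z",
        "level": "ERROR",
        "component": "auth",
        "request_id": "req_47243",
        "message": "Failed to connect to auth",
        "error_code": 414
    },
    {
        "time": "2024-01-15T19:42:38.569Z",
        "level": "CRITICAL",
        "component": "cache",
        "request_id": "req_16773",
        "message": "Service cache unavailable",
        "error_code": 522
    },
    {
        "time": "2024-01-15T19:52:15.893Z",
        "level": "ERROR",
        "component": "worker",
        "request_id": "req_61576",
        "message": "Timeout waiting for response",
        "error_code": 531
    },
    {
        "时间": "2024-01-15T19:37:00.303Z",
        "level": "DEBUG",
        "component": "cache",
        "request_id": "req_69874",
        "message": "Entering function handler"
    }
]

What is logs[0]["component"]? "worker"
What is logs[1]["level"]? "DEBUG"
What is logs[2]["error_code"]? 414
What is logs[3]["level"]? "CRITICAL"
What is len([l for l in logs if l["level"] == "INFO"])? 0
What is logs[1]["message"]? "Cache lookup for key"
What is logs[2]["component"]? "auth"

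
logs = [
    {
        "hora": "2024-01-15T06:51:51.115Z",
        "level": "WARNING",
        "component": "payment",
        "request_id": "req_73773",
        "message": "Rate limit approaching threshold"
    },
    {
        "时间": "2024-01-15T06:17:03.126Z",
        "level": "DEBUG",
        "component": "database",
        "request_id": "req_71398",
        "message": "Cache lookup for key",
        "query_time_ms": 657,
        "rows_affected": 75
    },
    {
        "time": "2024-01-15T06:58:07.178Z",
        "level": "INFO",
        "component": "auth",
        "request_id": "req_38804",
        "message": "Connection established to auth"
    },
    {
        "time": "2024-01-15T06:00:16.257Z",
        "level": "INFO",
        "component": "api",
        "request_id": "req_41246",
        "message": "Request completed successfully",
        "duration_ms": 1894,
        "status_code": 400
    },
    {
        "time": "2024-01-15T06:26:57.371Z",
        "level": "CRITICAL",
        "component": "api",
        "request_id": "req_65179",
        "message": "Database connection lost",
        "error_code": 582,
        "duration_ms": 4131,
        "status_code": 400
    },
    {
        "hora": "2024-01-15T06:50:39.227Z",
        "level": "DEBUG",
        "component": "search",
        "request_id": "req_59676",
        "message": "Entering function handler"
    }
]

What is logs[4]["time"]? "2024-01-15T06:26:57.371Z"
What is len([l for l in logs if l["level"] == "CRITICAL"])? 1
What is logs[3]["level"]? "INFO"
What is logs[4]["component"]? "api"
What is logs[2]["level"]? "INFO"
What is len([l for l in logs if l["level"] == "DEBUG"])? 2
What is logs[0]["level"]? "WARNING"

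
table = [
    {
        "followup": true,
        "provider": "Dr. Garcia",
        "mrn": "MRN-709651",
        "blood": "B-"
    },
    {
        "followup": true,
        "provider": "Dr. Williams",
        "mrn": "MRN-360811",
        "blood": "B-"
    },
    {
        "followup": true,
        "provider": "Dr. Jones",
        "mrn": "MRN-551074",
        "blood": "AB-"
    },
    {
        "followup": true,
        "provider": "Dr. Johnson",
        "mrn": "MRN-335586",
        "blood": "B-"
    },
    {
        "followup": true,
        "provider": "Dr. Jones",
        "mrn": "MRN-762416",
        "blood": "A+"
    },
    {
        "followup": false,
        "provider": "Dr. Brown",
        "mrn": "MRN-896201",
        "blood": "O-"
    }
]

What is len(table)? 6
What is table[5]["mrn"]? "MRN-896201"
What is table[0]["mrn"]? "MRN-709651"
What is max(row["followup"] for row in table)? True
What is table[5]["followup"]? False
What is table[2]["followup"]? True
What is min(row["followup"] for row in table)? False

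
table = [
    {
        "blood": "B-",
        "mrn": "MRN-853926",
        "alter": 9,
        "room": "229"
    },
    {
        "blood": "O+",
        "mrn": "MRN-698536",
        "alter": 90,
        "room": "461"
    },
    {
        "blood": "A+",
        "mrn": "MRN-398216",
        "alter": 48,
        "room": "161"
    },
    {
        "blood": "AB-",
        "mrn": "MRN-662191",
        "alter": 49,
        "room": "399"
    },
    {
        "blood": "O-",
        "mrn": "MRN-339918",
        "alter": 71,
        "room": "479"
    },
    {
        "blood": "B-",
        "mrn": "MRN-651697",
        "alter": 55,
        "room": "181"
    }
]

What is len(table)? 6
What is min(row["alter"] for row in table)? 9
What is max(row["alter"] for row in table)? 90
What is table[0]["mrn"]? "MRN-853926"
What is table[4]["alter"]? 71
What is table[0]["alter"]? 9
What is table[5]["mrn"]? "MRN-651697"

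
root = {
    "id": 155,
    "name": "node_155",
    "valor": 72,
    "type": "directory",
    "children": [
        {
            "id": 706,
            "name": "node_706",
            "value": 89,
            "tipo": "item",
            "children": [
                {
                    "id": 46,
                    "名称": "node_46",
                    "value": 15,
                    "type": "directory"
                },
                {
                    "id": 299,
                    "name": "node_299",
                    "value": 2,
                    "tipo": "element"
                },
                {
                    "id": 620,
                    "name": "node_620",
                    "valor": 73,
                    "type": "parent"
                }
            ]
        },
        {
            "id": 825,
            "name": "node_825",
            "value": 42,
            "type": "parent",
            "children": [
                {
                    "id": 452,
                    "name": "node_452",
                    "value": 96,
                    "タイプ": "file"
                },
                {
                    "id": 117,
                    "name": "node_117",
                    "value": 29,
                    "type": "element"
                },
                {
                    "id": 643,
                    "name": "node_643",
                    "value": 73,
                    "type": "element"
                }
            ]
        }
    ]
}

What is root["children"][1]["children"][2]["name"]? "node_643"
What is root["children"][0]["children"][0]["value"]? 15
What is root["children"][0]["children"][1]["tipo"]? "element"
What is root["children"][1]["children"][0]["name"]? "node_452"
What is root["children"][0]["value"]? 89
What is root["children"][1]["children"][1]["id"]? 117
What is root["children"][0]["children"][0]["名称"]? "node_46"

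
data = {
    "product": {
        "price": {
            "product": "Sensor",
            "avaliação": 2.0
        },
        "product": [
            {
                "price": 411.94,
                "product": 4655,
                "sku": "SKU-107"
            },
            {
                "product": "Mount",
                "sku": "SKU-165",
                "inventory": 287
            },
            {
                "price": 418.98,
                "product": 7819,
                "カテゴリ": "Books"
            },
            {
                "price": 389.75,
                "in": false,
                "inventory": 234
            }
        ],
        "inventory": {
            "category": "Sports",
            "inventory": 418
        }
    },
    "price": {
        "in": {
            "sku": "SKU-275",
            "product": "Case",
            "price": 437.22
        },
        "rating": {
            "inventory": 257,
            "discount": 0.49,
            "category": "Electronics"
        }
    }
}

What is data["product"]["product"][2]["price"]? 418.98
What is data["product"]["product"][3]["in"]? False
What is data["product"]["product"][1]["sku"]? "SKU-165"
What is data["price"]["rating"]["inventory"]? 257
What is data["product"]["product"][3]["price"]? 389.75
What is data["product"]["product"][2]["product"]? 7819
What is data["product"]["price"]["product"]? "Sensor"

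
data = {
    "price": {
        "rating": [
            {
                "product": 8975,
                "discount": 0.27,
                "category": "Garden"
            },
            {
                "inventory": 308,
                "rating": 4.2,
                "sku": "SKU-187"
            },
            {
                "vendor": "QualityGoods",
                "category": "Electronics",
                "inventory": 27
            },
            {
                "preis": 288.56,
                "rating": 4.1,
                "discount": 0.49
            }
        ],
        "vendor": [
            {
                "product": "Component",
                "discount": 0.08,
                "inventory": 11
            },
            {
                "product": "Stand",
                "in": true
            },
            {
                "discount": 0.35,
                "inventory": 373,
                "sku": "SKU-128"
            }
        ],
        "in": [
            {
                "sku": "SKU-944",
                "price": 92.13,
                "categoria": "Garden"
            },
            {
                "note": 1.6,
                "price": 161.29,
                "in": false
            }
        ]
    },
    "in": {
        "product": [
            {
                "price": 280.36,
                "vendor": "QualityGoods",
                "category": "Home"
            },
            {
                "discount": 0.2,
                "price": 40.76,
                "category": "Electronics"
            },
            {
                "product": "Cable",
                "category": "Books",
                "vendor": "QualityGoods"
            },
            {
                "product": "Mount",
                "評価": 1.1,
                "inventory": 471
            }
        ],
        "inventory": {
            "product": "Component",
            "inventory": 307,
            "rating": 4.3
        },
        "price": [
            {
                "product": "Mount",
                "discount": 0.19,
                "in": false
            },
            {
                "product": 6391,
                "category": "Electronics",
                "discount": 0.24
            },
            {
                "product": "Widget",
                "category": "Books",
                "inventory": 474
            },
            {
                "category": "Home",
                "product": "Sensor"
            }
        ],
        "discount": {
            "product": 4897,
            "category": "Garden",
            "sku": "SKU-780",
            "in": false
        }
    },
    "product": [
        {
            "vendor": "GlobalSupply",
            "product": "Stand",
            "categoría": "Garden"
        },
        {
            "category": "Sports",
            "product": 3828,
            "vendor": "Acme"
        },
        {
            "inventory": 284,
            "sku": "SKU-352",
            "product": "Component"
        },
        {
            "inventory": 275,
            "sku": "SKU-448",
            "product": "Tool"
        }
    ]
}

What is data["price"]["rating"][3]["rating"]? 4.1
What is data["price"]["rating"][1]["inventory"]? 308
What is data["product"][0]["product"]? "Stand"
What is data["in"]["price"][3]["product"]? "Sensor"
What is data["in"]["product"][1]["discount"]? 0.2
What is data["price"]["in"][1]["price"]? 161.29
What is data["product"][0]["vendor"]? "GlobalSupply"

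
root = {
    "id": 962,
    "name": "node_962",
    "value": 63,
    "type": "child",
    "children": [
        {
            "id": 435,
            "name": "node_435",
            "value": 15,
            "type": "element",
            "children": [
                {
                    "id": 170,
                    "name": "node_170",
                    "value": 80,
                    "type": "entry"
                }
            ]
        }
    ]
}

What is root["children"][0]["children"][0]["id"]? 170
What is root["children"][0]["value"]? 15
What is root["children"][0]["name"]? "node_435"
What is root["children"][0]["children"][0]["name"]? "node_170"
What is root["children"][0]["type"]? "element"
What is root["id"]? 962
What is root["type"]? "child"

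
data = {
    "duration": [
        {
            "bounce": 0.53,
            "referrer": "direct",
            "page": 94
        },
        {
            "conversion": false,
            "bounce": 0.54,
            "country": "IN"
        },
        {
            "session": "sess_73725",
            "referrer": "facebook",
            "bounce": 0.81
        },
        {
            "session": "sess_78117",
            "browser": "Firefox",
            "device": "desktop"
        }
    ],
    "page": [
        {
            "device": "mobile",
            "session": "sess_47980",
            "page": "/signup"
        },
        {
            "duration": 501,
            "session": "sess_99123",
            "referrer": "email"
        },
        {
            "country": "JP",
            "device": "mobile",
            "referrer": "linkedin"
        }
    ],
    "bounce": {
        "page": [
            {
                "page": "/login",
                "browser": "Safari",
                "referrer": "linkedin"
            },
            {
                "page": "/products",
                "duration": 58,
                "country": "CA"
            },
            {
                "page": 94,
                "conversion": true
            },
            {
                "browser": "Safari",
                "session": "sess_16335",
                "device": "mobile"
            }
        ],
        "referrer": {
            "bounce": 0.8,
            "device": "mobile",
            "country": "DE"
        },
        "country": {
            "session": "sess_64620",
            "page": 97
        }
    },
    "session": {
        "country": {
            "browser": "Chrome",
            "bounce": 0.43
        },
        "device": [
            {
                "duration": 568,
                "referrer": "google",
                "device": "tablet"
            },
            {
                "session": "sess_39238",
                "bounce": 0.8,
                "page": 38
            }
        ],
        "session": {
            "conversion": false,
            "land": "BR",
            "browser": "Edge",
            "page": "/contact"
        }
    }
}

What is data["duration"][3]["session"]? "sess_78117"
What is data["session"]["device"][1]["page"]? 38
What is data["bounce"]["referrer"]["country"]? "DE"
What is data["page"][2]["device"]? "mobile"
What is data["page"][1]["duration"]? 501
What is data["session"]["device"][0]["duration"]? 568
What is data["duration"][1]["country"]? "IN"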